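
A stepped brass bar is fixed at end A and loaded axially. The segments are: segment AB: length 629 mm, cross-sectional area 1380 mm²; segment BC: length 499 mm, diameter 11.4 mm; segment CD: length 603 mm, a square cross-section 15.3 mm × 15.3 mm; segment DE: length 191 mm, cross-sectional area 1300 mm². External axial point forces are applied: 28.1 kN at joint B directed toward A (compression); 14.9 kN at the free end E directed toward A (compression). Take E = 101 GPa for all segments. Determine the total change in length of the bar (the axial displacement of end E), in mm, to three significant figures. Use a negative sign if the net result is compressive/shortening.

-1.32 mm

Internal axial forces (sectioning from the free end, tension +): N_DE = -14.9 kN, N_CD = -14.9 kN, N_BC = -14.9 kN, N_AB = -43 kN.
A_BC = 102.1 mm².
A_CD = 234.1 mm².
δ_AB = -43000·629/(1380·101000) = -0.1941 mm
δ_BC = -14900·499/(102.1·101000) = -0.7212 mm
δ_CD = -14900·603/(234.1·101000) = -0.38 mm
δ_DE = -14900·191/(1300·101000) = -0.02167 mm
δ = Σδ_i = -1.317 mm.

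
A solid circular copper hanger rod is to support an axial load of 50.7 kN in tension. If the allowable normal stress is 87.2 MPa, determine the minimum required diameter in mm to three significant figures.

Required area A ≥ P/σ_allow = 50700/87.2 = 581.4 mm².
For a solid circular section, d ≥ √(4A/π) = 27.21 mm.

27.2 mm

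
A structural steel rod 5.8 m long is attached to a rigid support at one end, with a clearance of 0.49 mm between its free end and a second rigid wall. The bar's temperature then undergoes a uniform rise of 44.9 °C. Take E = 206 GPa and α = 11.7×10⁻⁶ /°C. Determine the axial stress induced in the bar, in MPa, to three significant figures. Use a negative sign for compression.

-90.8 MPa

Free thermal expansion αLΔT = 11.7e-6 · 5800 · 44.9 = 3.047 mm.
The walls engage after the gap closes; constrained expansion = 3.047 − 0.49 = 2.557 mm.
The walls impose strain ε = −(2.557)/5800 = -4.4085e-04; σ = Eε = 206000 · -4.4085e-04 = -90.81 MPa.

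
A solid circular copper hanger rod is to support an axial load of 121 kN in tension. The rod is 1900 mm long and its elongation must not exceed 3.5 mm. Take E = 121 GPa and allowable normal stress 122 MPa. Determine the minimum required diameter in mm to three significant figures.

35.5 mm

Required area A ≥ P/σ_allow = 121000/122 = 991.8 mm².
For a solid circular section, d ≥ √(4A/π) = 35.54 mm.
Elongation limit: A ≥ PL/(Eδ_allow) = 121000·1900/(121000·3.5) = 542.9 mm² ⇒ d ≥ 26.29 mm.
The stress limit governs.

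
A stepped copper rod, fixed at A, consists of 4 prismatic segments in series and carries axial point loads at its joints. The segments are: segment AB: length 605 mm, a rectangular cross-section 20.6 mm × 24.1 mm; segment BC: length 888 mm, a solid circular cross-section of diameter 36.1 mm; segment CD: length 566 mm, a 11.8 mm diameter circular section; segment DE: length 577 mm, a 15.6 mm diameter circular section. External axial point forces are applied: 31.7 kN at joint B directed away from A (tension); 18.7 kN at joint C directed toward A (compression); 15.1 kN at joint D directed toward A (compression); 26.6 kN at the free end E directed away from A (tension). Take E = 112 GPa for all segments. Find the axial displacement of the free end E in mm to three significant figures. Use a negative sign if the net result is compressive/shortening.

1.46 mm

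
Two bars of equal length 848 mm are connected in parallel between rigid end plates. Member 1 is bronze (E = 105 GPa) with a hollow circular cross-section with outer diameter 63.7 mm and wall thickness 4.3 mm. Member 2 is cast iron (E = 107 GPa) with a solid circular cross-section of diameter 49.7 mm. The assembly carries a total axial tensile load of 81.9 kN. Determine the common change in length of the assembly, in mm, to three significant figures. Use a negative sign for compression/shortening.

A_1 = 802.4 mm².
A_2 = 1940 mm².
Equal strain + equilibrium ⇒ each member carries load in proportion to AE: A₁E₁ = 84250000 N, A₂E₂ = 207600000 N, ΣAE = 291800000 N.
δ = PL/ΣAE = 81900·848/291800000 = 0.238 mm.

0.238 mm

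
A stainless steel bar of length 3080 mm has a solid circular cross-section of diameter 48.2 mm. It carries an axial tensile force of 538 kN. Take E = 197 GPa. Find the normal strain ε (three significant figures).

A = 1825 mm².
σ = N/A = 294.8 MPa; ε = σ/E = 294.8/197000 = 1.497e-03.

0.00150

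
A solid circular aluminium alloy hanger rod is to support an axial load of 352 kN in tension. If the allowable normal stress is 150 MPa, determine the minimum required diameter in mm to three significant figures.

54.7 mm

Required area A ≥ P/σ_allow = 352000/150 = 2347 mm².
For a solid circular section, d ≥ √(4A/π) = 54.66 mm.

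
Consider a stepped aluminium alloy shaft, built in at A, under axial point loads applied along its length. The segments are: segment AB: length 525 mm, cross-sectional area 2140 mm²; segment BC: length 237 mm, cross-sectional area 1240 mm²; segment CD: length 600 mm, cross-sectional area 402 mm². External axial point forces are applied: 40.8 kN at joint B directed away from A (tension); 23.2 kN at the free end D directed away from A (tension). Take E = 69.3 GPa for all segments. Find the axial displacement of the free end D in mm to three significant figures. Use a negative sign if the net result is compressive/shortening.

Internal axial forces (sectioning from the free end, tension +): N_CD = 23.2 kN, N_BC = 23.2 kN, N_AB = 64 kN.
δ_AB = 64000·525/(2140·69300) = 0.2266 mm
δ_BC = 23200·237/(1240·69300) = 0.06399 mm
δ_CD = 23200·600/(402·69300) = 0.4997 mm
δ = Σδ_i = 0.7902 mm.

0.790 mm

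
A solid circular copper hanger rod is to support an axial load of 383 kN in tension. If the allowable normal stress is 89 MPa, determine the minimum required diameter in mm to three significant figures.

Required area A ≥ P/σ_allow = 383000/89 = 4303 mm².
For a solid circular section, d ≥ √(4A/π) = 74.02 mm.

74.0 mm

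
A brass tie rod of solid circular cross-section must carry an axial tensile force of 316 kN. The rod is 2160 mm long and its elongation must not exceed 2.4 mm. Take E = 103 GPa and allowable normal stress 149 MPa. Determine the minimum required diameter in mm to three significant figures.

59.3 mm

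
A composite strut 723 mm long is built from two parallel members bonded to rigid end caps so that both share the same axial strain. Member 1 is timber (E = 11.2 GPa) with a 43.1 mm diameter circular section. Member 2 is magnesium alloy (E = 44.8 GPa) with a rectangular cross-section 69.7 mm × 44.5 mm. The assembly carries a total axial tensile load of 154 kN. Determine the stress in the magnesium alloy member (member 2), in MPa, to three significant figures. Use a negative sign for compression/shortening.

A_1 = 1459 mm².
A_2 = 3102 mm².
Equal strain + equilibrium ⇒ each member carries load in proportion to AE: A₁E₁ = 16340000 N, A₂E₂ = 139000000 N, ΣAE = 155300000 N.
σ₂ = P·E₂/ΣAE = 154000·44800/155300000 = 44.43 MPa.

44.4 MPa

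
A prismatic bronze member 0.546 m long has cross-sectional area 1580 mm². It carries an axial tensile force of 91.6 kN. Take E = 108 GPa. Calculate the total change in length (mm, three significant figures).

δ_mech = NL/(AE) = 91600·546/(1580·108000) = 0.2931 mm.

0.293 mm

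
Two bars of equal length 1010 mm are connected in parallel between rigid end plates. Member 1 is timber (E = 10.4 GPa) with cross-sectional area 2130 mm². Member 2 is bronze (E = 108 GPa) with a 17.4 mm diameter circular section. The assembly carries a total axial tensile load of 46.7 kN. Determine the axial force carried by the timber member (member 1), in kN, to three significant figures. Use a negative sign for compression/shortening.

A_2 = 237.8 mm².
Equal strain + equilibrium ⇒ each member carries load in proportion to AE: A₁E₁ = 22150000 N, A₂E₂ = 25680000 N, ΣAE = 47830000 N.
F₁ = P·A₁E₁/ΣAE = 46700·22150000/47830000 = 21630 N.

21.6 kN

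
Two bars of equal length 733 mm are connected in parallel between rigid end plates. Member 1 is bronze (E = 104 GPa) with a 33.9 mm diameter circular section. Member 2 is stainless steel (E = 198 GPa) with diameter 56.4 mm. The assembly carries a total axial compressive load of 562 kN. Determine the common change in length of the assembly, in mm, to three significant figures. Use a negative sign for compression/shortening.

-0.700 mm

A_1 = 902.6 mm².
A_2 = 2498 mm².
Equal strain + equilibrium ⇒ each member carries load in proportion to AE: A₁E₁ = 93870000 N, A₂E₂ = 494700000 N, ΣAE = 588500000 N.
δ = PL/ΣAE = -562000·733/588500000 = -0.6999 mm.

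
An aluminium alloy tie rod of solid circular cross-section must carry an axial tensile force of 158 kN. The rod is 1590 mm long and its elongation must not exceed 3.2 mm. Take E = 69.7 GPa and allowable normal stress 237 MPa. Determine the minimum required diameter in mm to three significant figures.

Required area A ≥ P/σ_allow = 158000/237 = 666.7 mm².
For a solid circular section, d ≥ √(4A/π) = 29.13 mm.
Elongation limit: A ≥ PL/(Eδ_allow) = 158000·1590/(69700·3.2) = 1126 mm² ⇒ d ≥ 37.87 mm.
The elongation limit governs.

37.9 mm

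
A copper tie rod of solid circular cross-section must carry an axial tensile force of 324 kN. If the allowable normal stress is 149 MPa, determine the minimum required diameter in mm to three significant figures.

52.6 mm

Required area A ≥ P/σ_allow = 324000/149 = 2174 mm².
For a solid circular section, d ≥ √(4A/π) = 52.62 mm.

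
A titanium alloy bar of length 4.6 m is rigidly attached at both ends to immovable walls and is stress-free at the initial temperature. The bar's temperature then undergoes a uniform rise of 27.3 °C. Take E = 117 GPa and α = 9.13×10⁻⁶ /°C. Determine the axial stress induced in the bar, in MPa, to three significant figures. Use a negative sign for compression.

-29.2 MPa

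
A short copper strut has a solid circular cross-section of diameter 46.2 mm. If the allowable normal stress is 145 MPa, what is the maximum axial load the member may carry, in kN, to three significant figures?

243 kN

A = 1676 mm².
P_max = σ_allow · A = 145 · 1676 = 243100 N = 243.1 kN.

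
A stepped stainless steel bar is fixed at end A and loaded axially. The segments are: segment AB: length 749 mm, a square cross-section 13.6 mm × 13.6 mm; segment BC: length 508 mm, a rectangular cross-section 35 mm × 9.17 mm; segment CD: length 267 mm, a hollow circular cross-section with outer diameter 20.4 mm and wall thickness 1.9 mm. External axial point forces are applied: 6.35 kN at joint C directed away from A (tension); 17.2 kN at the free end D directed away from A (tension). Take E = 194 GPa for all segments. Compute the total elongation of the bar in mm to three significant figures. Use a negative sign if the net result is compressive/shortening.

0.898 mm

Internal axial forces (sectioning from the free end, tension +): N_CD = 17.2 kN, N_BC = 23.55 kN, N_AB = 23.55 kN.
A_AB = 185 mm².
A_BC = 320.9 mm².
A_CD = 110.4 mm².
δ_AB = 23550·749/(185·194000) = 0.4916 mm
δ_BC = 23550·508/(320.9·194000) = 0.1921 mm
δ_CD = 17200·267/(110.4·194000) = 0.2144 mm
δ = Σδ_i = 0.8981 mm.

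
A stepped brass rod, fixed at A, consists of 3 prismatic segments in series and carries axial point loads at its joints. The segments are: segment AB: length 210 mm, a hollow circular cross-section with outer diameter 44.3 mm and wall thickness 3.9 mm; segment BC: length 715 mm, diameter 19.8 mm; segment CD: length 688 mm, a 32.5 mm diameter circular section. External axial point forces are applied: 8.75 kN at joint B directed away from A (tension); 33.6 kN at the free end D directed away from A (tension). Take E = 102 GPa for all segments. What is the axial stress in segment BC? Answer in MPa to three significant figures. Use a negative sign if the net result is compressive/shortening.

Internal axial forces (sectioning from the free end, tension +): N_CD = 33.6 kN, N_BC = 33.6 kN, N_AB = 42.35 kN.
A_BC = 307.9 mm².
σ_BC = N_BC/A_BC = 33600/307.9 = 109.1 MPa.

109 MPa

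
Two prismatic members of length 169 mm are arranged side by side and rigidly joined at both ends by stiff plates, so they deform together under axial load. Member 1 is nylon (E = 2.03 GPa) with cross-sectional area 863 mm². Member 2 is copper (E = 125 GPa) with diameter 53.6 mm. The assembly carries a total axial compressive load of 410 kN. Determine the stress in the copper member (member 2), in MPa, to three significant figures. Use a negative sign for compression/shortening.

-181 MPa

A_2 = 2256 mm².
Equal strain + equilibrium ⇒ each member carries load in proportion to AE: A₁E₁ = 1752000 N, A₂E₂ = 282100000 N, ΣAE = 283800000 N.
σ₂ = P·E₂/ΣAE = -410000·125000/283800000 = -180.6 MPa.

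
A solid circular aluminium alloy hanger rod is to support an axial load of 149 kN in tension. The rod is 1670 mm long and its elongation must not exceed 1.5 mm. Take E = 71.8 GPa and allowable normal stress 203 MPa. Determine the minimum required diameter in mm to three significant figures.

54.2 mm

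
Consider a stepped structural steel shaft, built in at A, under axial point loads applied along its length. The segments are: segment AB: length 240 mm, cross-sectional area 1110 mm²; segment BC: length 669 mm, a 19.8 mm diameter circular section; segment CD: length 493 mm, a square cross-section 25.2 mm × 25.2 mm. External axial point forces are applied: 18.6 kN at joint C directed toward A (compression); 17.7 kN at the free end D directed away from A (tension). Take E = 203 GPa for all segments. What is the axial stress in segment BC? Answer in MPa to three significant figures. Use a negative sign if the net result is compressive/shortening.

Internal axial forces (sectioning from the free end, tension +): N_CD = 17.7 kN, N_BC = -0.9 kN, N_AB = -0.9 kN.
A_BC = 307.9 mm².
σ_BC = N_BC/A_BC = -900/307.9 = -2.923 MPa.

-2.92 MPa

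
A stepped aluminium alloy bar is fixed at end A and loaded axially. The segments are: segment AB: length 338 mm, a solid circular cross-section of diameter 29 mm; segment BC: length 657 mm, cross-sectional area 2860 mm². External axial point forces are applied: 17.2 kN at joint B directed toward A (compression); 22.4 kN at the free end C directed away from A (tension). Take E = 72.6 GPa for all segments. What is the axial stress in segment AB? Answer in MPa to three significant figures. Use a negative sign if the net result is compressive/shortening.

Internal axial forces (sectioning from the free end, tension +): N_BC = 22.4 kN, N_AB = 5.2 kN.
A_AB = 660.5 mm².
σ_AB = N_AB/A_AB = 5200/660.5 = 7.873 MPa.

7.87 MPa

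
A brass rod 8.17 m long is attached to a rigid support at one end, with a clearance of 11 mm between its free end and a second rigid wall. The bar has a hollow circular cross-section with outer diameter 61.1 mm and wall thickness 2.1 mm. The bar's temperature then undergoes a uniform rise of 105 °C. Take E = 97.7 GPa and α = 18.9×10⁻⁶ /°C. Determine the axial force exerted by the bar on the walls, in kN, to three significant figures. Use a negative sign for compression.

-24.3 kN

Free thermal expansion αLΔT = 18.9e-6 · 8170 · 105 = 16.21 mm.
The walls engage after the gap closes; constrained expansion = 16.21 − 11 = 5.213 mm.
The walls impose strain ε = −(5.213)/8170 = -6.3811e-04; σ = Eε = 97700 · -6.3811e-04 = -62.34 MPa.
Wall reaction R = σ·A = -62.34·389.2 = -24270 N = -24.27 kN.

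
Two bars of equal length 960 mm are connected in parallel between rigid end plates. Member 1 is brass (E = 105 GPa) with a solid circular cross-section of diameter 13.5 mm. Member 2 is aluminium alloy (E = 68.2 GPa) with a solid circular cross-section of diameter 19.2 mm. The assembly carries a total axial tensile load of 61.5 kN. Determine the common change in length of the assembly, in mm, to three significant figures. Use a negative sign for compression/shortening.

1.70 mm

A_1 = 143.1 mm².
A_2 = 289.5 mm².
Equal strain + equilibrium ⇒ each member carries load in proportion to AE: A₁E₁ = 15030000 N, A₂E₂ = 19750000 N, ΣAE = 34780000 N.
δ = PL/ΣAE = 61500·960/34780000 = 1.698 mm.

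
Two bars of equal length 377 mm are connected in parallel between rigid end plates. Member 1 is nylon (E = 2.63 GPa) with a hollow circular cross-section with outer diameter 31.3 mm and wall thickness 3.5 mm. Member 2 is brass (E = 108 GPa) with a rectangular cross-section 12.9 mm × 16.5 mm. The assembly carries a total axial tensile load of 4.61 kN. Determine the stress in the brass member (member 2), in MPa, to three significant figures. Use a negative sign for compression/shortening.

A_1 = 305.7 mm².
A_2 = 212.8 mm².
Equal strain + equilibrium ⇒ each member carries load in proportion to AE: A₁E₁ = 803900 N, A₂E₂ = 22990000 N, ΣAE = 23790000 N.
σ₂ = P·E₂/ΣAE = 4610·108000/23790000 = 20.93 MPa.

20.9 MPa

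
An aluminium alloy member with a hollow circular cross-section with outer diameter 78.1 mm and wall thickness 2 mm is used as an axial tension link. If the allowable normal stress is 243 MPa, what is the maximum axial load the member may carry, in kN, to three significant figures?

116 kN

A = 478.2 mm².
P_max = σ_allow · A = 243 · 478.2 = 116200 N = 116.2 kN.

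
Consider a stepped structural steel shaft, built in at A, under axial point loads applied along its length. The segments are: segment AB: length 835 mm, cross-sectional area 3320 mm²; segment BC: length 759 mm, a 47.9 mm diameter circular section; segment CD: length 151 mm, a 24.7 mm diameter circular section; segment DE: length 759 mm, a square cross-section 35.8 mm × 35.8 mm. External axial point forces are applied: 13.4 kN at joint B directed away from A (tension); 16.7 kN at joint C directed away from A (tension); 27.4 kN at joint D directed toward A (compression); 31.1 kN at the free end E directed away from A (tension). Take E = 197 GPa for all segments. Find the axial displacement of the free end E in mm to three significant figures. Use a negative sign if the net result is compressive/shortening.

Internal axial forces (sectioning from the free end, tension +): N_DE = 31.1 kN, N_CD = 3.7 kN, N_BC = 20.4 kN, N_AB = 33.8 kN.
A_BC = 1802 mm².
A_CD = 479.2 mm².
A_DE = 1282 mm².
δ_AB = 33800·835/(3320·197000) = 0.04315 mm
δ_BC = 20400·759/(1802·197000) = 0.04362 mm
δ_CD = 3700·151/(479.2·197000) = 0.005919 mm
δ_DE = 31100·759/(1282·197000) = 0.09349 mm
δ = Σδ_i = 0.1862 mm.

0.186 mm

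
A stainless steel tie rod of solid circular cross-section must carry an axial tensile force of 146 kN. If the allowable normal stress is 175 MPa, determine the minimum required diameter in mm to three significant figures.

Required area A ≥ P/σ_allow = 146000/175 = 834.3 mm².
For a solid circular section, d ≥ √(4A/π) = 32.59 mm.

32.6 mm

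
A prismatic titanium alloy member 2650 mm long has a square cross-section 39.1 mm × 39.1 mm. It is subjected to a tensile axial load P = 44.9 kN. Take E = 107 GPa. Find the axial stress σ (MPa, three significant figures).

A = 1529 mm².
σ = N/A = 44900/1529 = 29.37 MPa.

29.4 MPa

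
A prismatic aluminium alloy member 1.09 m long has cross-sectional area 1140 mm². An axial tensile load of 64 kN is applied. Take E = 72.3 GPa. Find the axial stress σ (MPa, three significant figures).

σ = N/A = 64000/1140 = 56.14 MPa.

56.1 MPa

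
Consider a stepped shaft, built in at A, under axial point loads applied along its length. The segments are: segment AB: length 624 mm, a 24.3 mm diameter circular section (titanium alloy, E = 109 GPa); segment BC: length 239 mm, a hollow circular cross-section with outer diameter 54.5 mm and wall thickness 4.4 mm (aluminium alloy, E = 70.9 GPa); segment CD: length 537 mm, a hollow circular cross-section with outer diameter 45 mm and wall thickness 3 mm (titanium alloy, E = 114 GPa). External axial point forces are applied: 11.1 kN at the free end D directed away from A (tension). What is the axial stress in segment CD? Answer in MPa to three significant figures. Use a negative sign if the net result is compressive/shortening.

Internal axial forces (sectioning from the free end, tension +): N_CD = 11.1 kN, N_BC = 11.1 kN, N_AB = 11.1 kN.
A_CD = 395.8 mm².
σ_CD = N_CD/A_CD = 11100/395.8 = 28.04 MPa.

28.0 MPa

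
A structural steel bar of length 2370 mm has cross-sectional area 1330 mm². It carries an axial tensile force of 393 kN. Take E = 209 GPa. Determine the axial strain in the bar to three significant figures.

σ = N/A = 295.5 MPa; ε = σ/E = 295.5/209000 = 1.414e-03.

0.00141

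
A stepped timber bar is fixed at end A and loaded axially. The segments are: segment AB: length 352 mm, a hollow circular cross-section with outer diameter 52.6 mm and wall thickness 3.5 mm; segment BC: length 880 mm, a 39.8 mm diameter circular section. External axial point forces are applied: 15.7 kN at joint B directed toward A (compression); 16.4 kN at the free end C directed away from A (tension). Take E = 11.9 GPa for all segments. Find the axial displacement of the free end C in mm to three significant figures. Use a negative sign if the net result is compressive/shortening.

Internal axial forces (sectioning from the free end, tension +): N_BC = 16.4 kN, N_AB = 0.7 kN.
A_AB = 539.9 mm².
A_BC = 1244 mm².
δ_AB = 700·352/(539.9·11900) = 0.03835 mm
δ_BC = 16400·880/(1244·11900) = 0.9748 mm
δ = Σδ_i = 1.013 mm.

1.01 mm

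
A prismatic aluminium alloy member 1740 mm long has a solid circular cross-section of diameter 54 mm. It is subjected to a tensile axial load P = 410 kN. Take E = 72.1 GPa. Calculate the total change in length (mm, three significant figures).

4.32 mm

A = 2290 mm².
δ_mech = NL/(AE) = 410000·1740/(2290·72100) = 4.32 mm.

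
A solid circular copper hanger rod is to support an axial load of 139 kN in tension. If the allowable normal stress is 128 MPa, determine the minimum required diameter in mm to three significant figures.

37.2 mm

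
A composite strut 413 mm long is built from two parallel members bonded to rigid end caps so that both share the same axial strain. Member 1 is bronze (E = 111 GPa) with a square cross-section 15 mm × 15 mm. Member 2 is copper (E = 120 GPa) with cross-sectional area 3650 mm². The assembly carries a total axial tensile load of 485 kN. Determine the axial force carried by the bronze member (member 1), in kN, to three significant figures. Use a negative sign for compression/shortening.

26.2 kN

A_1 = 225 mm².
Equal strain + equilibrium ⇒ each member carries load in proportion to AE: A₁E₁ = 24980000 N, A₂E₂ = 438000000 N, ΣAE = 463000000 N.
F₁ = P·A₁E₁/ΣAE = 485000·24980000/463000000 = 26160 N.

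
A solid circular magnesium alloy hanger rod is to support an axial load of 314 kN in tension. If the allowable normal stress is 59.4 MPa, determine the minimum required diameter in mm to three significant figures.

82.0 mm

Required area A ≥ P/σ_allow = 314000/59.4 = 5286 mm².
For a solid circular section, d ≥ √(4A/π) = 82.04 mm.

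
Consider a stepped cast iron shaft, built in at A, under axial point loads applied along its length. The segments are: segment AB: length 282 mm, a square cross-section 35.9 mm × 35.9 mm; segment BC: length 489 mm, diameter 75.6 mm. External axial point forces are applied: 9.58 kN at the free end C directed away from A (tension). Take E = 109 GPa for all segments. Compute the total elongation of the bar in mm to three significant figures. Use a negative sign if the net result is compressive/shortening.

0.0288 mm

Internal axial forces (sectioning from the free end, tension +): N_BC = 9.58 kN, N_AB = 9.58 kN.
A_AB = 1289 mm².
A_BC = 4489 mm².
δ_AB = 9580·282/(1289·109000) = 0.01923 mm
δ_BC = 9580·489/(4489·109000) = 0.009574 mm
δ = Σδ_i = 0.02881 mm.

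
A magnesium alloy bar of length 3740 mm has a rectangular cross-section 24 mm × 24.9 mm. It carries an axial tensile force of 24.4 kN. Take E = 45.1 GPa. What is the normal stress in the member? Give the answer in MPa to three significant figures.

40.8 MPa

A = 597.6 mm².
σ = N/A = 24400/597.6 = 40.83 MPa.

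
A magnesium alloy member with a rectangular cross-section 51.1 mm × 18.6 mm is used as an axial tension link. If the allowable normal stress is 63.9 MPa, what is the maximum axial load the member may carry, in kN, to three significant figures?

A = 950.5 mm².
P_max = σ_allow · A = 63.9 · 950.5 = 60730 N = 60.73 kN.

60.7 kN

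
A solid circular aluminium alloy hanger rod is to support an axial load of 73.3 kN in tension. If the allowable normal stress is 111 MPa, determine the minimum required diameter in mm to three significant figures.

Required area A ≥ P/σ_allow = 73300/111 = 660.4 mm².
For a solid circular section, d ≥ √(4A/π) = 29 mm.

29.0 mm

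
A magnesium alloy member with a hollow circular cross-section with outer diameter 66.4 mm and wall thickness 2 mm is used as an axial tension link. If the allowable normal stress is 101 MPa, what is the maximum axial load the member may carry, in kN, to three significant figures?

40.9 kN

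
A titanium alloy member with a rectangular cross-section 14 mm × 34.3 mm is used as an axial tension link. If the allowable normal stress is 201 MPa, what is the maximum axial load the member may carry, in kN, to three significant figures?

96.5 kN

A = 480.2 mm².
P_max = σ_allow · A = 201 · 480.2 = 96520 N = 96.52 kN.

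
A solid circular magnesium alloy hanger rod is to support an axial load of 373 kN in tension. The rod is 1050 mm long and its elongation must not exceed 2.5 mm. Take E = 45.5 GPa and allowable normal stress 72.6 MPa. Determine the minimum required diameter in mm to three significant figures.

80.9 mm

Required area A ≥ P/σ_allow = 373000/72.6 = 5138 mm².
For a solid circular section, d ≥ √(4A/π) = 80.88 mm.
Elongation limit: A ≥ PL/(Eδ_allow) = 373000·1050/(45500·2.5) = 3443 mm² ⇒ d ≥ 66.21 mm.
The stress limit governs.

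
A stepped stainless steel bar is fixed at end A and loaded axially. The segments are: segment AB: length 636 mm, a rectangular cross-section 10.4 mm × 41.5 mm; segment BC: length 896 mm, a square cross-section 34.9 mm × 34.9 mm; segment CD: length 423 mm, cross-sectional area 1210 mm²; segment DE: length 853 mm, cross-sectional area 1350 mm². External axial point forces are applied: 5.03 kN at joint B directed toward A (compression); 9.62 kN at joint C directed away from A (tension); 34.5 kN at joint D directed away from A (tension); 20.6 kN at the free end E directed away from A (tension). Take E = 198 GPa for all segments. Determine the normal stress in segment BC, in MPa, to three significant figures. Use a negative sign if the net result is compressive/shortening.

53.1 MPa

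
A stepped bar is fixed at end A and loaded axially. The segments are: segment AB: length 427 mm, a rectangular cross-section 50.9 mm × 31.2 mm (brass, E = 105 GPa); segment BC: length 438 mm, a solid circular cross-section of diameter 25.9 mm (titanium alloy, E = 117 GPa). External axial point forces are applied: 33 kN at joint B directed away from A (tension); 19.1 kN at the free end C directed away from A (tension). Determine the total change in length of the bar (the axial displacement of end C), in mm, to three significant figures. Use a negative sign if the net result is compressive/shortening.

Internal axial forces (sectioning from the free end, tension +): N_BC = 19.1 kN, N_AB = 52.1 kN.
A_AB = 1588 mm².
A_BC = 526.9 mm².
δ_AB = 52100·427/(1588·105000) = 0.1334 mm
δ_BC = 19100·438/(526.9·117000) = 0.1357 mm
δ = Σδ_i = 0.2691 mm.

0.269 mm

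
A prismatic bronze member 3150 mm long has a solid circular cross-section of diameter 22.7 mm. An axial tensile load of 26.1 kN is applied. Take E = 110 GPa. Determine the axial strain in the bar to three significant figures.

5.86e-04

A = 404.7 mm².
σ = N/A = 64.49 MPa; ε = σ/E = 64.49/110000 = 5.863e-04.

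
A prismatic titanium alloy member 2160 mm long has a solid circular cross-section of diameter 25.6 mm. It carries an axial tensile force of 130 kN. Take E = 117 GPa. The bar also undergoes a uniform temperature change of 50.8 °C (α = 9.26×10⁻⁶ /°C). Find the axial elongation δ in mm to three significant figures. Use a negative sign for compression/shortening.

5.68 mm

A = 514.7 mm².
δ_mech = NL/(AE) = 130000·2160/(514.7·117000) = 4.663 mm.
δ_thermal = αLΔT = 9.26e-6·2160·50.8 = 1.016 mm.
δ = δ_mech + δ_thermal = 5.679 mm.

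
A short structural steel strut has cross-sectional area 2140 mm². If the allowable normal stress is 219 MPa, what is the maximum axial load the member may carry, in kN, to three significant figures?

P_max = σ_allow · A = 219 · 2140 = 468700 N = 468.7 kN.

469 kN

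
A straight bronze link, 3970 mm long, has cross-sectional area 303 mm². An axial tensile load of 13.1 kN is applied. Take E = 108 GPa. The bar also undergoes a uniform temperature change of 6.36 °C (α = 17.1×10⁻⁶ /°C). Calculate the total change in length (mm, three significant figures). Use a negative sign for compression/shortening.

δ_mech = NL/(AE) = 13100·3970/(303·108000) = 1.589 mm.
δ_thermal = αLΔT = 17.1e-6·3970·6.36 = 0.4318 mm.
δ = δ_mech + δ_thermal = 2.021 mm.

2.02 mm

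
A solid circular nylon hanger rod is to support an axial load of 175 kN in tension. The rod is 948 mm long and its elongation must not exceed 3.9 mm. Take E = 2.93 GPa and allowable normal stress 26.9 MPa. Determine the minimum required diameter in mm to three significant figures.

Required area A ≥ P/σ_allow = 175000/26.9 = 6506 mm².
For a solid circular section, d ≥ √(4A/π) = 91.01 mm.
Elongation limit: A ≥ PL/(Eδ_allow) = 175000·948/(2930·3.9) = 14520 mm² ⇒ d ≥ 136 mm.
The elongation limit governs.

136 mm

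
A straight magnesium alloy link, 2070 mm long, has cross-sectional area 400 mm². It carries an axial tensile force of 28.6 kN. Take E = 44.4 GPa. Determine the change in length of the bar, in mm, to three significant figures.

3.33 mm

δ_mech = NL/(AE) = 28600·2070/(400·44400) = 3.333 mm.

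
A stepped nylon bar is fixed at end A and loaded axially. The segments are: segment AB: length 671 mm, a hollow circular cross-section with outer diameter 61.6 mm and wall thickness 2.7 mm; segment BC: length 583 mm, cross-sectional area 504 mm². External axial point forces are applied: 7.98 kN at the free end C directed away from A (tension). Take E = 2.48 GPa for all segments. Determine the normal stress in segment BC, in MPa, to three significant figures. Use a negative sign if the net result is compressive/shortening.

Internal axial forces (sectioning from the free end, tension +): N_BC = 7.98 kN, N_AB = 7.98 kN.
σ_BC = N_BC/A_BC = 7980/504 = 15.83 MPa.

15.8 MPa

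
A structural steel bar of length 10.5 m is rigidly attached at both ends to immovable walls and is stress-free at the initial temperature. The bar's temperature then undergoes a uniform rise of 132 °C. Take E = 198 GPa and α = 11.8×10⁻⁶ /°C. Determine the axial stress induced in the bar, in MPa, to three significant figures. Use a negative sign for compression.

Free thermal expansion αLΔT = 11.8e-6 · 10500 · 132 = 16.35 mm.
The walls impose strain ε = −(16.35)/10500 = -1.5576e-03; σ = Eε = 198000 · -1.5576e-03 = -308.4 MPa.

-308 MPa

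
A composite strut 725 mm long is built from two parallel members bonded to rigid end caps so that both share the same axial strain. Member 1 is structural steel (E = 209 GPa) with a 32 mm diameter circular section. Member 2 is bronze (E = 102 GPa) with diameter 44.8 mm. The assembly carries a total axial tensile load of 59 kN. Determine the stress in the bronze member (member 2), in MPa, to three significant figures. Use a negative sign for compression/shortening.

18.3 MPa

A_1 = 804.2 mm².
A_2 = 1576 mm².
Equal strain + equilibrium ⇒ each member carries load in proportion to AE: A₁E₁ = 168100000 N, A₂E₂ = 160800000 N, ΣAE = 328900000 N.
σ₂ = P·E₂/ΣAE = 59000·102000/328900000 = 18.3 MPa.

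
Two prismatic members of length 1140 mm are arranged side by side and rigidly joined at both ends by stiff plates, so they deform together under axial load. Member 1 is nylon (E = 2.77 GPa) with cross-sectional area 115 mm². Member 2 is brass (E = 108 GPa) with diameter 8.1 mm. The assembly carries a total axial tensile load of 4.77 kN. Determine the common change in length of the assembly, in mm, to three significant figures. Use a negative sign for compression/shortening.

A_2 = 51.53 mm².
Equal strain + equilibrium ⇒ each member carries load in proportion to AE: A₁E₁ = 318600 N, A₂E₂ = 5565000 N, ΣAE = 5884000 N.
δ = PL/ΣAE = 4770·1140/5884000 = 0.9242 mm.

0.924 mm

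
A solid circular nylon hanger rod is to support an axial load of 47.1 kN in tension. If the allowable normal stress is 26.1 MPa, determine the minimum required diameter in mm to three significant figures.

Required area A ≥ P/σ_allow = 47100/26.1 = 1805 mm².
For a solid circular section, d ≥ √(4A/π) = 47.93 mm.

47.9 mm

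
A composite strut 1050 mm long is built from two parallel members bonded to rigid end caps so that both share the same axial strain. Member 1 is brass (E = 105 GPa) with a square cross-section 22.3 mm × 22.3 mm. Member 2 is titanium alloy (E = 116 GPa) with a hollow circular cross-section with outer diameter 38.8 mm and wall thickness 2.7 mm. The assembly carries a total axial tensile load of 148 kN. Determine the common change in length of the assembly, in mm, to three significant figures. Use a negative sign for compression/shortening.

1.77 mm

A_1 = 497.3 mm².
A_2 = 306.2 mm².
Equal strain + equilibrium ⇒ each member carries load in proportion to AE: A₁E₁ = 52220000 N, A₂E₂ = 35520000 N, ΣAE = 87740000 N.
δ = PL/ΣAE = 148000·1050/87740000 = 1.771 mm.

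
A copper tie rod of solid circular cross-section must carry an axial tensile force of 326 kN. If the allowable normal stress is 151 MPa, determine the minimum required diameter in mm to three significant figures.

Required area A ≥ P/σ_allow = 326000/151 = 2159 mm².
For a solid circular section, d ≥ √(4A/π) = 52.43 mm.

52.4 mm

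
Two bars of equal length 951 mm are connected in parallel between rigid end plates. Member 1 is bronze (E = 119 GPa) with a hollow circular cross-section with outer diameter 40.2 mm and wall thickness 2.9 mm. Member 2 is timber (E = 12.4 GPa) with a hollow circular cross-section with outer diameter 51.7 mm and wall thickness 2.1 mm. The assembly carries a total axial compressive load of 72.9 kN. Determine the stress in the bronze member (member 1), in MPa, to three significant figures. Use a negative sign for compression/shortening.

A_1 = 339.8 mm².
A_2 = 327.2 mm².
Equal strain + equilibrium ⇒ each member carries load in proportion to AE: A₁E₁ = 40440000 N, A₂E₂ = 4058000 N, ΣAE = 44500000 N.
σ₁ = P·E₁/ΣAE = -72900·119000/44500000 = -195 MPa.

-195 MPa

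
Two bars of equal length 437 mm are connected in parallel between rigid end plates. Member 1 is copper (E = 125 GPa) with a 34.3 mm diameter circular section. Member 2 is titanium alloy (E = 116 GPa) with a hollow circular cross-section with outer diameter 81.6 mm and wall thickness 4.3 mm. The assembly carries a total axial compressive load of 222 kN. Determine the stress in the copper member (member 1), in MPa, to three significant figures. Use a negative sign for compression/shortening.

-117 MPa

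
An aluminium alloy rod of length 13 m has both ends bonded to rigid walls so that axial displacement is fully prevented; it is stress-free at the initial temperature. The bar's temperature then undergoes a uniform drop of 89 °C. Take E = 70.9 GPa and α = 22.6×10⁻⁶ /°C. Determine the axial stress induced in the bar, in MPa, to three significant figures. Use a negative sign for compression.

Free thermal expansion αLΔT = 22.6e-6 · 13000 · -89 = -26.15 mm.
The walls impose strain ε = −(-26.15)/13000 = 2.0114e-03; σ = Eε = 70900 · 2.0114e-03 = 142.6 MPa.

143 MPa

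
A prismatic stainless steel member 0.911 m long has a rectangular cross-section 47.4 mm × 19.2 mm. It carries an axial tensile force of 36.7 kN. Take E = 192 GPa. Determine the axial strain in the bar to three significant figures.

2.10e-04

A = 910.1 mm².
σ = N/A = 40.33 MPa; ε = σ/E = 40.33/192000 = 2.100e-04.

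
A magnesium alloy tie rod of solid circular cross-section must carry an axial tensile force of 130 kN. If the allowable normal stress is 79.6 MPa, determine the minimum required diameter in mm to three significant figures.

45.6 mm

Required area A ≥ P/σ_allow = 130000/79.6 = 1633 mm².
For a solid circular section, d ≥ √(4A/π) = 45.6 mm.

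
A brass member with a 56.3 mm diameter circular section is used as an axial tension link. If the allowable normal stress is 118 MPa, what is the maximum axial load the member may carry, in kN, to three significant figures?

294 kN

A = 2489 mm².
P_max = σ_allow · A = 118 · 2489 = 293800 N = 293.8 kN.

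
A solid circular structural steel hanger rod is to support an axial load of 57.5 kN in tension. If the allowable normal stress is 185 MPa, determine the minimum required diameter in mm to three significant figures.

Required area A ≥ P/σ_allow = 57500/185 = 310.8 mm².
For a solid circular section, d ≥ √(4A/π) = 19.89 mm.

19.9 mm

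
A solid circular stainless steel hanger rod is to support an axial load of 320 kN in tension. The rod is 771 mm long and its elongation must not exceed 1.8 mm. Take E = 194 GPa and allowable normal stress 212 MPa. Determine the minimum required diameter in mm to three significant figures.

43.8 mm

Required area A ≥ P/σ_allow = 320000/212 = 1509 mm².
For a solid circular section, d ≥ √(4A/π) = 43.84 mm.
Elongation limit: A ≥ PL/(Eδ_allow) = 320000·771/(194000·1.8) = 706.5 mm² ⇒ d ≥ 29.99 mm.
The stress limit governs.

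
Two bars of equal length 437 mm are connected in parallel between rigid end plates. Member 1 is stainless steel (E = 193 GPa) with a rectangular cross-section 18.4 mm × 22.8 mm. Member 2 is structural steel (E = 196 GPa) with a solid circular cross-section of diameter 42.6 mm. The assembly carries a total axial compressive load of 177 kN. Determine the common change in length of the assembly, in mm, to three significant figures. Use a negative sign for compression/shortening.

-0.215 mm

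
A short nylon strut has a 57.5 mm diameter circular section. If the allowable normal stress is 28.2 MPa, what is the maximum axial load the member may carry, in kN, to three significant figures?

A = 2597 mm².
P_max = σ_allow · A = 28.2 · 2597 = 73230 N = 73.23 kN.

73.2 kN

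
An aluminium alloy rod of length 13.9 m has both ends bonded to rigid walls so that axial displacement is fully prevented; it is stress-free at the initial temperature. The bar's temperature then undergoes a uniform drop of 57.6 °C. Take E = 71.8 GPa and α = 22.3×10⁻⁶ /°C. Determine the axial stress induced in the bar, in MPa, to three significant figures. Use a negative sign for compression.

92.2 MPa

Free thermal expansion αLΔT = 22.3e-6 · 13900 · -57.6 = -17.85 mm.
The walls impose strain ε = −(-17.85)/13900 = 1.2845e-03; σ = Eε = 71800 · 1.2845e-03 = 92.23 MPa.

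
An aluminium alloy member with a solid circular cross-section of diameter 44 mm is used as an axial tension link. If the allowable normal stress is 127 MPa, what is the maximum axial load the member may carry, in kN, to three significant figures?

193 kN

A = 1521 mm².
P_max = σ_allow · A = 127 · 1521 = 193100 N = 193.1 kN.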